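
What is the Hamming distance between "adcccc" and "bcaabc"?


Comparing "adcccc" and "bcaabc" position by position:
  Position 0: 'a' vs 'b' => differ
  Position 1: 'd' vs 'c' => differ
  Position 2: 'c' vs 'a' => differ
  Position 3: 'c' vs 'a' => differ
  Position 4: 'c' vs 'b' => differ
  Position 5: 'c' vs 'c' => same
Total differences (Hamming distance): 5

5


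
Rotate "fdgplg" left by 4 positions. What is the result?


Input: "fdgplg", rotate left by 4
First 4 characters: "fdgp"
Remaining characters: "lg"
Concatenate remaining + first: "lg" + "fdgp" = "lgfdgp"

lgfdgp


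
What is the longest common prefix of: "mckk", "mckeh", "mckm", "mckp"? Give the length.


Words: mckk, mckeh, mckm, mckp
  Position 0: all 'm' => match
  Position 1: all 'c' => match
  Position 2: all 'k' => match
  Position 3: ('k', 'e', 'm', 'p') => mismatch, stop
LCP = "mck" (length 3)

3


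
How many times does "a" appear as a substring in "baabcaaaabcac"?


Searching for "a" in "baabcaaaabcac"
Scanning each position:
  Position 0: "b" => no
  Position 1: "a" => MATCH
  Position 2: "a" => MATCH
  Position 3: "b" => no
  Position 4: "c" => no
  Position 5: "a" => MATCH
  Position 6: "a" => MATCH
  Position 7: "a" => MATCH
  Position 8: "a" => MATCH
  Position 9: "b" => no
  Position 10: "c" => no
  Position 11: "a" => MATCH
  Position 12: "c" => no
Total occurrences: 7

7


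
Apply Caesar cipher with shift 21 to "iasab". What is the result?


Caesar cipher: shift "iasab" by 21
  'i' (pos 8) + 21 = pos 3 = 'd'
  'a' (pos 0) + 21 = pos 21 = 'v'
  's' (pos 18) + 21 = pos 13 = 'n'
  'a' (pos 0) + 21 = pos 21 = 'v'
  'b' (pos 1) + 21 = pos 22 = 'w'
Result: dvnvw

dvnvw


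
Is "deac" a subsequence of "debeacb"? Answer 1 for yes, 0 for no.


Check if "deac" is a subsequence of "debeacb"
Greedy scan:
  Position 0 ('d'): matches sub[0] = 'd'
  Position 1 ('e'): matches sub[1] = 'e'
  Position 2 ('b'): no match needed
  Position 3 ('e'): no match needed
  Position 4 ('a'): matches sub[2] = 'a'
  Position 5 ('c'): matches sub[3] = 'c'
  Position 6 ('b'): no match needed
All 4 characters matched => is a subsequence

1


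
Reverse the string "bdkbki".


Input: bdkbki
Reading characters right to left:
  Position 5: 'i'
  Position 4: 'k'
  Position 3: 'b'
  Position 2: 'k'
  Position 1: 'd'
  Position 0: 'b'
Reversed: ikbkdb

ikbkdb


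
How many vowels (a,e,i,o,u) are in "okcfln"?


Input: okcfln
Checking each character:
  'o' at position 0: vowel (running total: 1)
  'k' at position 1: consonant
  'c' at position 2: consonant
  'f' at position 3: consonant
  'l' at position 4: consonant
  'n' at position 5: consonant
Total vowels: 1

1


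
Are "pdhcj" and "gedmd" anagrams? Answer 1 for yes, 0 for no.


Strings: "pdhcj", "gedmd"
Sorted first:  cdhjp
Sorted second: ddegm
Differ at position 0: 'c' vs 'd' => not anagrams

0


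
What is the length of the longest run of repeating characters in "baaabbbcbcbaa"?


Input: "baaabbbcbcbaa"
Scanning for longest run:
  Position 1 ('a'): new char, reset run to 1
  Position 2 ('a'): continues run of 'a', length=2
  Position 3 ('a'): continues run of 'a', length=3
  Position 4 ('b'): new char, reset run to 1
  Position 5 ('b'): continues run of 'b', length=2
  Position 6 ('b'): continues run of 'b', length=3
  Position 7 ('c'): new char, reset run to 1
  Position 8 ('b'): new char, reset run to 1
  Position 9 ('c'): new char, reset run to 1
  Position 10 ('b'): new char, reset run to 1
  Position 11 ('a'): new char, reset run to 1
  Position 12 ('a'): continues run of 'a', length=2
Longest run: 'a' with length 3

3


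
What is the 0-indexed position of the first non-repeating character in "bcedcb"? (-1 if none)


Input: bcedcb
Character frequencies:
  'b': 2
  'c': 2
  'd': 1
  'e': 1
Scanning left to right for freq == 1:
  Position 0 ('b'): freq=2, skip
  Position 1 ('c'): freq=2, skip
  Position 2 ('e'): unique! => answer = 2

2


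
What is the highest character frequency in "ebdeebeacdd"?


Input: ebdeebeacdd
Character counts:
  'a': 1
  'b': 2
  'c': 1
  'd': 3
  'e': 4
Maximum frequency: 4

4


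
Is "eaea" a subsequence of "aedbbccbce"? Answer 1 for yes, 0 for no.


Check if "eaea" is a subsequence of "aedbbccbce"
Greedy scan:
  Position 0 ('a'): no match needed
  Position 1 ('e'): matches sub[0] = 'e'
  Position 2 ('d'): no match needed
  Position 3 ('b'): no match needed
  Position 4 ('b'): no match needed
  Position 5 ('c'): no match needed
  Position 6 ('c'): no match needed
  Position 7 ('b'): no match needed
  Position 8 ('c'): no match needed
  Position 9 ('e'): no match needed
Only matched 1/4 characters => not a subsequence

0


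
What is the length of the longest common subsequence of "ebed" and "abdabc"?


LCS of "ebed" and "abdabc"
DP table:
           a    b    d    a    b    c
      0    0    0    0    0    0    0
  e   0    0    0    0    0    0    0
  b   0    0    1    1    1    1    1
  e   0    0    1    1    1    1    1
  d   0    0    1    2    2    2    2
LCS length = dp[4][6] = 2

2


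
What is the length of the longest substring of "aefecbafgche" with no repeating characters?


Input: "aefecbafgche"
Sliding window (track last position of each char):
  Position 0 ('a'): window [0,0] length 1 -- new best
  Position 1 ('e'): window [0,1] length 2 -- new best
  Position 2 ('f'): window [0,2] length 3 -- new best
  Position 3 ('e'): repeat (last at 1), move window start to 2
  Position 3 ('e'): window [2,3] length 2
  Position 4 ('c'): window [2,4] length 3
  Position 5 ('b'): window [2,5] length 4 -- new best
  Position 6 ('a'): window [2,6] length 5 -- new best
  Position 7 ('f'): repeat (last at 2), move window start to 3
  Position 7 ('f'): window [3,7] length 5
  Position 8 ('g'): window [3,8] length 6 -- new best
  Position 9 ('c'): repeat (last at 4), move window start to 5
  Position 9 ('c'): window [5,9] length 5
  Position 10 ('h'): window [5,10] length 6
  Position 11 ('e'): window [5,11] length 7 -- new best
Longest substring with no repeats: "bafgche" with length 7

7


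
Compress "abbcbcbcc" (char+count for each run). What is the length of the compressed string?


Input: abbcbcbcc
Runs:
  'a' x 1 => "a1"
  'b' x 2 => "b2"
  'c' x 1 => "c1"
  'b' x 1 => "b1"
  'c' x 1 => "c1"
  'b' x 1 => "b1"
  'c' x 2 => "c2"
Compressed: "a1b2c1b1c1b1c2"
Compressed length: 14

14


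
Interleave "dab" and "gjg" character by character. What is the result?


Interleaving "dab" and "gjg":
  Position 0: 'd' from first, 'g' from second => "dg"
  Position 1: 'a' from first, 'j' from second => "aj"
  Position 2: 'b' from first, 'g' from second => "bg"
Result: dgajbg

dgajbg


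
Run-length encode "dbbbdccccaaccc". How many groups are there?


Input: dbbbdccccaaccc
Scanning for consecutive runs:
  Group 1: 'd' x 1 (positions 0-0)
  Group 2: 'b' x 3 (positions 1-3)
  Group 3: 'd' x 1 (positions 4-4)
  Group 4: 'c' x 4 (positions 5-8)
  Group 5: 'a' x 2 (positions 9-10)
  Group 6: 'c' x 3 (positions 11-13)
Total groups: 6

6


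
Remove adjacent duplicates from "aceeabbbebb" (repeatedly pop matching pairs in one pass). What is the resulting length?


Input: aceeabbbebb
Stack-based adjacent duplicate removal:
  Read 'a': push. Stack: a
  Read 'c': push. Stack: ac
  Read 'e': push. Stack: ace
  Read 'e': matches stack top 'e' => pop. Stack: ac
  Read 'a': push. Stack: aca
  Read 'b': push. Stack: acab
  Read 'b': matches stack top 'b' => pop. Stack: aca
  Read 'b': push. Stack: acab
  Read 'e': push. Stack: acabe
  Read 'b': push. Stack: acabeb
  Read 'b': matches stack top 'b' => pop. Stack: acabe
Final stack: "acabe" (length 5)

5


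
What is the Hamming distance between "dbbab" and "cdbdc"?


Comparing "dbbab" and "cdbdc" position by position:
  Position 0: 'd' vs 'c' => differ
  Position 1: 'b' vs 'd' => differ
  Position 2: 'b' vs 'b' => same
  Position 3: 'a' vs 'd' => differ
  Position 4: 'b' vs 'c' => differ
Total differences (Hamming distance): 4

4


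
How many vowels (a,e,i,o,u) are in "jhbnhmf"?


Input: jhbnhmf
Checking each character:
  'j' at position 0: consonant
  'h' at position 1: consonant
  'b' at position 2: consonant
  'n' at position 3: consonant
  'h' at position 4: consonant
  'm' at position 5: consonant
  'f' at position 6: consonant
Total vowels: 0

0


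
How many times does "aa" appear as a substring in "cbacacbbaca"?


Searching for "aa" in "cbacacbbaca"
Scanning each position:
  Position 0: "cb" => no
  Position 1: "ba" => no
  Position 2: "ac" => no
  Position 3: "ca" => no
  Position 4: "ac" => no
  Position 5: "cb" => no
  Position 6: "bb" => no
  Position 7: "ba" => no
  Position 8: "ac" => no
  Position 9: "ca" => no
Total occurrences: 0

0


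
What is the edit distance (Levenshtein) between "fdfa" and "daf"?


Computing edit distance: "fdfa" -> "daf"
DP table:
           d    a    f
      0    1    2    3
  f   1    1    2    2
  d   2    1    2    3
  f   3    2    2    2
  a   4    3    2    3
Edit distance = dp[4][3] = 3

3


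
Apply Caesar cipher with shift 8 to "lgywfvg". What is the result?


Caesar cipher: shift "lgywfvg" by 8
  'l' (pos 11) + 8 = pos 19 = 't'
  'g' (pos 6) + 8 = pos 14 = 'o'
  'y' (pos 24) + 8 = pos 6 = 'g'
  'w' (pos 22) + 8 = pos 4 = 'e'
  'f' (pos 5) + 8 = pos 13 = 'n'
  'v' (pos 21) + 8 = pos 3 = 'd'
  'g' (pos 6) + 8 = pos 14 = 'o'
Result: togendo

togendo


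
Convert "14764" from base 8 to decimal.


Input: "14764" in base 8
Positional expansion:
  Digit '1' (value 1) x 8^4 = 4096
  Digit '4' (value 4) x 8^3 = 2048
  Digit '7' (value 7) x 8^2 = 448
  Digit '6' (value 6) x 8^1 = 48
  Digit '4' (value 4) x 8^0 = 4
Sum = 6644

6644


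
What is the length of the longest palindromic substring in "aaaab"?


Input: "aaaab"
Checking substrings for palindromes:
  [0:4] "aaaa" (len 4) => palindrome
  [0:3] "aaa" (len 3) => palindrome
  [1:4] "aaa" (len 3) => palindrome
  [0:2] "aa" (len 2) => palindrome
  [1:3] "aa" (len 2) => palindrome
  [2:4] "aa" (len 2) => palindrome
Longest palindromic substring: "aaaa" with length 4

4


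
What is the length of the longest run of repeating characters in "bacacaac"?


Input: "bacacaac"
Scanning for longest run:
  Position 1 ('a'): new char, reset run to 1
  Position 2 ('c'): new char, reset run to 1
  Position 3 ('a'): new char, reset run to 1
  Position 4 ('c'): new char, reset run to 1
  Position 5 ('a'): new char, reset run to 1
  Position 6 ('a'): continues run of 'a', length=2
  Position 7 ('c'): new char, reset run to 1
Longest run: 'a' with length 2

2


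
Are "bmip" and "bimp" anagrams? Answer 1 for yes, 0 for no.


Strings: "bmip", "bimp"
Sorted first:  bimp
Sorted second: bimp
Sorted forms match => anagrams

1


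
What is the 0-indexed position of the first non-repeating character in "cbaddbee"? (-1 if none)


Input: cbaddbee
Character frequencies:
  'a': 1
  'b': 2
  'c': 1
  'd': 2
  'e': 2
Scanning left to right for freq == 1:
  Position 0 ('c'): unique! => answer = 0

0


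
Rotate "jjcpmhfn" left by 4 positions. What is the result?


Input: "jjcpmhfn", rotate left by 4
First 4 characters: "jjcp"
Remaining characters: "mhfn"
Concatenate remaining + first: "mhfn" + "jjcp" = "mhfnjjcp"

mhfnjjcp


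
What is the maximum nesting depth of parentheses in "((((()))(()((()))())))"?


Input: "((((()))(()((()))())))"
Tracking depth:
  Position 0 '(': depth becomes 1
  Position 1 '(': depth becomes 2
  Position 2 '(': depth becomes 3
  Position 3 '(': depth becomes 4
  Position 4 '(': depth becomes 5
  Position 5 ')': depth becomes 4
  Position 6 ')': depth becomes 3
  Position 7 ')': depth becomes 2
  Position 8 '(': depth becomes 3
  Position 9 '(': depth becomes 4
  Position 10 ')': depth becomes 3
  Position 11 '(': depth becomes 4
  Position 12 '(': depth becomes 5
  Position 13 '(': depth becomes 6
  Position 14 ')': depth becomes 5
  Position 15 ')': depth becomes 4
  Position 16 ')': depth becomes 3
  Position 17 '(': depth becomes 4
  Position 18 ')': depth becomes 3
  Position 19 ')': depth becomes 2
  Position 20 ')': depth becomes 1
  Position 21 ')': depth becomes 0
Maximum depth reached: 6

6


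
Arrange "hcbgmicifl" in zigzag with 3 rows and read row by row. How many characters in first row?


Zigzag "hcbgmicifl" into 3 rows:
Placing characters:
  'h' => row 0
  'c' => row 1
  'b' => row 2
  'g' => row 1
  'm' => row 0
  'i' => row 1
  'c' => row 2
  'i' => row 1
  'f' => row 0
  'l' => row 1
Rows:
  Row 0: "hmf"
  Row 1: "cgiil"
  Row 2: "bc"
First row length: 3

3


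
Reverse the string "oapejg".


Input: oapejg
Reading characters right to left:
  Position 5: 'g'
  Position 4: 'j'
  Position 3: 'e'
  Position 2: 'p'
  Position 1: 'a'
  Position 0: 'o'
Reversed: gjepao

gjepao


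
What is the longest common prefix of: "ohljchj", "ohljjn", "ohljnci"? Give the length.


Words: ohljchj, ohljjn, ohljnci
  Position 0: all 'o' => match
  Position 1: all 'h' => match
  Position 2: all 'l' => match
  Position 3: all 'j' => match
  Position 4: ('c', 'j', 'n') => mismatch, stop
LCP = "ohlj" (length 4)

4


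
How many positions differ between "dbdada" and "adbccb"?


Comparing "dbdada" and "adbccb" position by position:
  Position 0: 'd' vs 'a' => DIFFER
  Position 1: 'b' vs 'd' => DIFFER
  Position 2: 'd' vs 'b' => DIFFER
  Position 3: 'a' vs 'c' => DIFFER
  Position 4: 'd' vs 'c' => DIFFER
  Position 5: 'a' vs 'b' => DIFFER
Positions that differ: 6

6


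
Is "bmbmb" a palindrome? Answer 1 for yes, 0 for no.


Input: bmbmb
Reversed: bmbmb
  Compare pos 0 ('b') with pos 4 ('b'): match
  Compare pos 1 ('m') with pos 3 ('m'): match
Result: palindrome

1


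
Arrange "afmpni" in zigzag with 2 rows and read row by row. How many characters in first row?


Zigzag "afmpni" into 2 rows:
Placing characters:
  'a' => row 0
  'f' => row 1
  'm' => row 0
  'p' => row 1
  'n' => row 0
  'i' => row 1
Rows:
  Row 0: "amn"
  Row 1: "fpi"
First row length: 3

3


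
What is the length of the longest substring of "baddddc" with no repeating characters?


Input: "baddddc"
Sliding window (track last position of each char):
  Position 0 ('b'): window [0,0] length 1 -- new best
  Position 1 ('a'): window [0,1] length 2 -- new best
  Position 2 ('d'): window [0,2] length 3 -- new best
  Position 3 ('d'): repeat (last at 2), move window start to 3
  Position 3 ('d'): window [3,3] length 1
  Position 4 ('d'): repeat (last at 3), move window start to 4
  Position 4 ('d'): window [4,4] length 1
  Position 5 ('d'): repeat (last at 4), move window start to 5
  Position 5 ('d'): window [5,5] length 1
  Position 6 ('c'): window [5,6] length 2
Longest substring with no repeats: "bad" with length 3

3


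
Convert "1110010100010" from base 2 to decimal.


Input: "1110010100010" in base 2
Positional expansion:
  Digit '1' (value 1) x 2^12 = 4096
  Digit '1' (value 1) x 2^11 = 2048
  Digit '1' (value 1) x 2^10 = 1024
  Digit '0' (value 0) x 2^9 = 0
  Digit '0' (value 0) x 2^8 = 0
  Digit '1' (value 1) x 2^7 = 128
  Digit '0' (value 0) x 2^6 = 0
  Digit '1' (value 1) x 2^5 = 32
  Digit '0' (value 0) x 2^4 = 0
  Digit '0' (value 0) x 2^3 = 0
  Digit '0' (value 0) x 2^2 = 0
  Digit '1' (value 1) x 2^1 = 2
  Digit '0' (value 0) x 2^0 = 0
Sum = 7330

7330


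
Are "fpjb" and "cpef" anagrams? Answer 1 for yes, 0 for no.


Strings: "fpjb", "cpef"
Sorted first:  bfjp
Sorted second: cefp
Differ at position 0: 'b' vs 'c' => not anagrams

0


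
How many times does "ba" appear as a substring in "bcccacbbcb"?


Searching for "ba" in "bcccacbbcb"
Scanning each position:
  Position 0: "bc" => no
  Position 1: "cc" => no
  Position 2: "cc" => no
  Position 3: "ca" => no
  Position 4: "ac" => no
  Position 5: "cb" => no
  Position 6: "bb" => no
  Position 7: "bc" => no
  Position 8: "cb" => no
Total occurrences: 0

0


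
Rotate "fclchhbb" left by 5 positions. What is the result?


Input: "fclchhbb", rotate left by 5
First 5 characters: "fclch"
Remaining characters: "hbb"
Concatenate remaining + first: "hbb" + "fclch" = "hbbfclch"

hbbfclch


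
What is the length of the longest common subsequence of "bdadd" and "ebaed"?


LCS of "bdadd" and "ebaed"
DP table:
           e    b    a    e    d
      0    0    0    0    0    0
  b   0    0    1    1    1    1
  d   0    0    1    1    1    2
  a   0    0    1    2    2    2
  d   0    0    1    2    2    3
  d   0    0    1    2    2    3
LCS length = dp[5][5] = 3

3


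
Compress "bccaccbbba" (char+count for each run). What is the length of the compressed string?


Input: bccaccbbba
Runs:
  'b' x 1 => "b1"
  'c' x 2 => "c2"
  'a' x 1 => "a1"
  'c' x 2 => "c2"
  'b' x 3 => "b3"
  'a' x 1 => "a1"
Compressed: "b1c2a1c2b3a1"
Compressed length: 12

12


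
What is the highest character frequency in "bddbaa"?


Input: bddbaa
Character counts:
  'a': 2
  'b': 2
  'd': 2
Maximum frequency: 2

2


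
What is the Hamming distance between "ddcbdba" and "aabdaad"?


Comparing "ddcbdba" and "aabdaad" position by position:
  Position 0: 'd' vs 'a' => differ
  Position 1: 'd' vs 'a' => differ
  Position 2: 'c' vs 'b' => differ
  Position 3: 'b' vs 'd' => differ
  Position 4: 'd' vs 'a' => differ
  Position 5: 'b' vs 'a' => differ
  Position 6: 'a' vs 'd' => differ
Total differences (Hamming distance): 7

7


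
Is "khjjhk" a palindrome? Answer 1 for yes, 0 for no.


Input: khjjhk
Reversed: khjjhk
  Compare pos 0 ('k') with pos 5 ('k'): match
  Compare pos 1 ('h') with pos 4 ('h'): match
  Compare pos 2 ('j') with pos 3 ('j'): match
Result: palindrome

1


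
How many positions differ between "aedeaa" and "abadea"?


Comparing "aedeaa" and "abadea" position by position:
  Position 0: 'a' vs 'a' => same
  Position 1: 'e' vs 'b' => DIFFER
  Position 2: 'd' vs 'a' => DIFFER
  Position 3: 'e' vs 'd' => DIFFER
  Position 4: 'a' vs 'e' => DIFFER
  Position 5: 'a' vs 'a' => same
Positions that differ: 4

4


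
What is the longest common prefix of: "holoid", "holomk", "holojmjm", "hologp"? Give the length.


Words: holoid, holomk, holojmjm, hologp
  Position 0: all 'h' => match
  Position 1: all 'o' => match
  Position 2: all 'l' => match
  Position 3: all 'o' => match
  Position 4: ('i', 'm', 'j', 'g') => mismatch, stop
LCP = "holo" (length 4)

4


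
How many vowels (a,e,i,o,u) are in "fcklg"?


Input: fcklg
Checking each character:
  'f' at position 0: consonant
  'c' at position 1: consonant
  'k' at position 2: consonant
  'l' at position 3: consonant
  'g' at position 4: consonant
Total vowels: 0

0


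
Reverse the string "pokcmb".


Input: pokcmb
Reading characters right to left:
  Position 5: 'b'
  Position 4: 'm'
  Position 3: 'c'
  Position 2: 'k'
  Position 1: 'o'
  Position 0: 'p'
Reversed: bmckop

bmckop


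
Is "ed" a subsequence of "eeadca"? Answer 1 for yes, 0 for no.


Check if "ed" is a subsequence of "eeadca"
Greedy scan:
  Position 0 ('e'): matches sub[0] = 'e'
  Position 1 ('e'): no match needed
  Position 2 ('a'): no match needed
  Position 3 ('d'): matches sub[1] = 'd'
  Position 4 ('c'): no match needed
  Position 5 ('a'): no match needed
All 2 characters matched => is a subsequence

1


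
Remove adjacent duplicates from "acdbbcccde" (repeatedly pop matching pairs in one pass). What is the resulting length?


Input: acdbbcccde
Stack-based adjacent duplicate removal:
  Read 'a': push. Stack: a
  Read 'c': push. Stack: ac
  Read 'd': push. Stack: acd
  Read 'b': push. Stack: acdb
  Read 'b': matches stack top 'b' => pop. Stack: acd
  Read 'c': push. Stack: acdc
  Read 'c': matches stack top 'c' => pop. Stack: acd
  Read 'c': push. Stack: acdc
  Read 'd': push. Stack: acdcd
  Read 'e': push. Stack: acdcde
Final stack: "acdcde" (length 6)

6


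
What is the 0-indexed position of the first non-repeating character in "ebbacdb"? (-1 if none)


Input: ebbacdb
Character frequencies:
  'a': 1
  'b': 3
  'c': 1
  'd': 1
  'e': 1
Scanning left to right for freq == 1:
  Position 0 ('e'): unique! => answer = 0

0


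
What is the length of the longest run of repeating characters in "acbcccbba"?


Input: "acbcccbba"
Scanning for longest run:
  Position 1 ('c'): new char, reset run to 1
  Position 2 ('b'): new char, reset run to 1
  Position 3 ('c'): new char, reset run to 1
  Position 4 ('c'): continues run of 'c', length=2
  Position 5 ('c'): continues run of 'c', length=3
  Position 6 ('b'): new char, reset run to 1
  Position 7 ('b'): continues run of 'b', length=2
  Position 8 ('a'): new char, reset run to 1
Longest run: 'c' with length 3

3


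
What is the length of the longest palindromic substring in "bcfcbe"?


Input: "bcfcbe"
Checking substrings for palindromes:
  [0:5] "bcfcb" (len 5) => palindrome
  [1:4] "cfc" (len 3) => palindrome
Longest palindromic substring: "bcfcb" with length 5

5


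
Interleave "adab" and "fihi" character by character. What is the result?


Interleaving "adab" and "fihi":
  Position 0: 'a' from first, 'f' from second => "af"
  Position 1: 'd' from first, 'i' from second => "di"
  Position 2: 'a' from first, 'h' from second => "ah"
  Position 3: 'b' from first, 'i' from second => "bi"
Result: afdiahbi

afdiahbi


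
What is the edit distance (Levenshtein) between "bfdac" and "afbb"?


Computing edit distance: "bfdac" -> "afbb"
DP table:
           a    f    b    b
      0    1    2    3    4
  b   1    1    2    2    3
  f   2    2    1    2    3
  d   3    3    2    2    3
  a   4    3    3    3    3
  c   5    4    4    4    4
Edit distance = dp[5][4] = 4

4


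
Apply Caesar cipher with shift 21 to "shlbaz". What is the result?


Caesar cipher: shift "shlbaz" by 21
  's' (pos 18) + 21 = pos 13 = 'n'
  'h' (pos 7) + 21 = pos 2 = 'c'
  'l' (pos 11) + 21 = pos 6 = 'g'
  'b' (pos 1) + 21 = pos 22 = 'w'
  'a' (pos 0) + 21 = pos 21 = 'v'
  'z' (pos 25) + 21 = pos 20 = 'u'
Result: ncgwvu

ncgwvu


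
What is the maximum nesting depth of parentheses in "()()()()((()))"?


Input: "()()()()((()))"
Tracking depth:
  Position 0 '(': depth becomes 1
  Position 1 ')': depth becomes 0
  Position 2 '(': depth becomes 1
  Position 3 ')': depth becomes 0
  Position 4 '(': depth becomes 1
  Position 5 ')': depth becomes 0
  Position 6 '(': depth becomes 1
  Position 7 ')': depth becomes 0
  Position 8 '(': depth becomes 1
  Position 9 '(': depth becomes 2
  Position 10 '(': depth becomes 3
  Position 11 ')': depth becomes 2
  Position 12 ')': depth becomes 1
  Position 13 ')': depth becomes 0
Maximum depth reached: 3

3


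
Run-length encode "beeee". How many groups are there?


Input: beeee
Scanning for consecutive runs:
  Group 1: 'b' x 1 (positions 0-0)
  Group 2: 'e' x 4 (positions 1-4)
Total groups: 2

2


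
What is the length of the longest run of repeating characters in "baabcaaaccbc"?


Input: "baabcaaaccbc"
Scanning for longest run:
  Position 1 ('a'): new char, reset run to 1
  Position 2 ('a'): continues run of 'a', length=2
  Position 3 ('b'): new char, reset run to 1
  Position 4 ('c'): new char, reset run to 1
  Position 5 ('a'): new char, reset run to 1
  Position 6 ('a'): continues run of 'a', length=2
  Position 7 ('a'): continues run of 'a', length=3
  Position 8 ('c'): new char, reset run to 1
  Position 9 ('c'): continues run of 'c', length=2
  Position 10 ('b'): new char, reset run to 1
  Position 11 ('c'): new char, reset run to 1
Longest run: 'a' with length 3

3


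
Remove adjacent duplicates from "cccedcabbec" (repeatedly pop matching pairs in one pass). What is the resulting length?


Input: cccedcabbec
Stack-based adjacent duplicate removal:
  Read 'c': push. Stack: c
  Read 'c': matches stack top 'c' => pop. Stack: (empty)
  Read 'c': push. Stack: c
  Read 'e': push. Stack: ce
  Read 'd': push. Stack: ced
  Read 'c': push. Stack: cedc
  Read 'a': push. Stack: cedca
  Read 'b': push. Stack: cedcab
  Read 'b': matches stack top 'b' => pop. Stack: cedca
  Read 'e': push. Stack: cedcae
  Read 'c': push. Stack: cedcaec
Final stack: "cedcaec" (length 7)

7


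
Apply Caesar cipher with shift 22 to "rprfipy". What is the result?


Caesar cipher: shift "rprfipy" by 22
  'r' (pos 17) + 22 = pos 13 = 'n'
  'p' (pos 15) + 22 = pos 11 = 'l'
  'r' (pos 17) + 22 = pos 13 = 'n'
  'f' (pos 5) + 22 = pos 1 = 'b'
  'i' (pos 8) + 22 = pos 4 = 'e'
  'p' (pos 15) + 22 = pos 11 = 'l'
  'y' (pos 24) + 22 = pos 20 = 'u'
Result: nlnbelu

nlnbelu


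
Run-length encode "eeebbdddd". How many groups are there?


Input: eeebbdddd
Scanning for consecutive runs:
  Group 1: 'e' x 3 (positions 0-2)
  Group 2: 'b' x 2 (positions 3-4)
  Group 3: 'd' x 4 (positions 5-8)
Total groups: 3

3


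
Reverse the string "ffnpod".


Input: ffnpod
Reading characters right to left:
  Position 5: 'd'
  Position 4: 'o'
  Position 3: 'p'
  Position 2: 'n'
  Position 1: 'f'
  Position 0: 'f'
Reversed: dopnff

dopnff


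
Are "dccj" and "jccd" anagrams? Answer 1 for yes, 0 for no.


Strings: "dccj", "jccd"
Sorted first:  ccdj
Sorted second: ccdj
Sorted forms match => anagrams

1


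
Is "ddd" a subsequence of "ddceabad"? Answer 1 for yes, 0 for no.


Check if "ddd" is a subsequence of "ddceabad"
Greedy scan:
  Position 0 ('d'): matches sub[0] = 'd'
  Position 1 ('d'): matches sub[1] = 'd'
  Position 2 ('c'): no match needed
  Position 3 ('e'): no match needed
  Position 4 ('a'): no match needed
  Position 5 ('b'): no match needed
  Position 6 ('a'): no match needed
  Position 7 ('d'): matches sub[2] = 'd'
All 3 characters matched => is a subsequence

1


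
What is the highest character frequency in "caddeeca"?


Input: caddeeca
Character counts:
  'a': 2
  'c': 2
  'd': 2
  'e': 2
Maximum frequency: 2

2


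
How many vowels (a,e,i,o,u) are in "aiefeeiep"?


Input: aiefeeiep
Checking each character:
  'a' at position 0: vowel (running total: 1)
  'i' at position 1: vowel (running total: 2)
  'e' at position 2: vowel (running total: 3)
  'f' at position 3: consonant
  'e' at position 4: vowel (running total: 4)
  'e' at position 5: vowel (running total: 5)
  'i' at position 6: vowel (running total: 6)
  'e' at position 7: vowel (running total: 7)
  'p' at position 8: consonant
Total vowels: 7

7


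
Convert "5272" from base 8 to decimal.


Input: "5272" in base 8
Positional expansion:
  Digit '5' (value 5) x 8^3 = 2560
  Digit '2' (value 2) x 8^2 = 128
  Digit '7' (value 7) x 8^1 = 56
  Digit '2' (value 2) x 8^0 = 2
Sum = 2746

2746


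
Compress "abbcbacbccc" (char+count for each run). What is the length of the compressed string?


Input: abbcbacbccc
Runs:
  'a' x 1 => "a1"
  'b' x 2 => "b2"
  'c' x 1 => "c1"
  'b' x 1 => "b1"
  'a' x 1 => "a1"
  'c' x 1 => "c1"
  'b' x 1 => "b1"
  'c' x 3 => "c3"
Compressed: "a1b2c1b1a1c1b1c3"
Compressed length: 16

16


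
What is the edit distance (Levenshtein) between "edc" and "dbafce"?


Computing edit distance: "edc" -> "dbafce"
DP table:
           d    b    a    f    c    e
      0    1    2    3    4    5    6
  e   1    1    2    3    4    5    5
  d   2    1    2    3    4    5    6
  c   3    2    2    3    4    4    5
Edit distance = dp[3][6] = 5

5


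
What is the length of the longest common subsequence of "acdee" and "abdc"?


LCS of "acdee" and "abdc"
DP table:
           a    b    d    c
      0    0    0    0    0
  a   0    1    1    1    1
  c   0    1    1    1    2
  d   0    1    1    2    2
  e   0    1    1    2    2
  e   0    1    1    2    2
LCS length = dp[5][4] = 2

2


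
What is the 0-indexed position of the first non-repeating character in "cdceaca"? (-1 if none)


Input: cdceaca
Character frequencies:
  'a': 2
  'c': 3
  'd': 1
  'e': 1
Scanning left to right for freq == 1:
  Position 0 ('c'): freq=3, skip
  Position 1 ('d'): unique! => answer = 1

1


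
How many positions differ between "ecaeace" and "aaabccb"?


Comparing "ecaeace" and "aaabccb" position by position:
  Position 0: 'e' vs 'a' => DIFFER
  Position 1: 'c' vs 'a' => DIFFER
  Position 2: 'a' vs 'a' => same
  Position 3: 'e' vs 'b' => DIFFER
  Position 4: 'a' vs 'c' => DIFFER
  Position 5: 'c' vs 'c' => same
  Position 6: 'e' vs 'b' => DIFFER
Positions that differ: 5

5


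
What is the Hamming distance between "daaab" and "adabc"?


Comparing "daaab" and "adabc" position by position:
  Position 0: 'd' vs 'a' => differ
  Position 1: 'a' vs 'd' => differ
  Position 2: 'a' vs 'a' => same
  Position 3: 'a' vs 'b' => differ
  Position 4: 'b' vs 'c' => differ
Total differences (Hamming distance): 4

4


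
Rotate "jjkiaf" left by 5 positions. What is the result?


Input: "jjkiaf", rotate left by 5
First 5 characters: "jjkia"
Remaining characters: "f"
Concatenate remaining + first: "f" + "jjkia" = "fjjkia"

fjjkia


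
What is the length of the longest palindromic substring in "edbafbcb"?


Input: "edbafbcb"
Checking substrings for palindromes:
  [5:8] "bcb" (len 3) => palindrome
Longest palindromic substring: "bcb" with length 3

3


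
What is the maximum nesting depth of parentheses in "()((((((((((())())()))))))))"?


Input: "()((((((((((())())()))))))))"
Tracking depth:
  Position 0 '(': depth becomes 1
  Position 1 ')': depth becomes 0
  Position 2 '(': depth becomes 1
  Position 3 '(': depth becomes 2
  Position 4 '(': depth becomes 3
  Position 5 '(': depth becomes 4
  Position 6 '(': depth becomes 5
  Position 7 '(': depth becomes 6
  Position 8 '(': depth becomes 7
  Position 9 '(': depth becomes 8
  Position 10 '(': depth becomes 9
  Position 11 '(': depth becomes 10
  Position 12 '(': depth becomes 11
  Position 13 ')': depth becomes 10
  Position 14 ')': depth becomes 9
  Position 15 '(': depth becomes 10
  Position 16 ')': depth becomes 9
  Position 17 ')': depth becomes 8
  Position 18 '(': depth becomes 9
  Position 19 ')': depth becomes 8
  Position 20 ')': depth becomes 7
  Position 21 ')': depth becomes 6
  Position 22 ')': depth becomes 5
  Position 23 ')': depth becomes 4
  Position 24 ')': depth becomes 3
  Position 25 ')': depth becomes 2
  Position 26 ')': depth becomes 1
  Position 27 ')': depth becomes 0
Maximum depth reached: 11

11


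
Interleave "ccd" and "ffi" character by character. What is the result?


Interleaving "ccd" and "ffi":
  Position 0: 'c' from first, 'f' from second => "cf"
  Position 1: 'c' from first, 'f' from second => "cf"
  Position 2: 'd' from first, 'i' from second => "di"
Result: cfcfdi

cfcfdi


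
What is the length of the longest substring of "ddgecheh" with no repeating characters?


Input: "ddgecheh"
Sliding window (track last position of each char):
  Position 0 ('d'): window [0,0] length 1 -- new best
  Position 1 ('d'): repeat (last at 0), move window start to 1
  Position 1 ('d'): window [1,1] length 1
  Position 2 ('g'): window [1,2] length 2 -- new best
  Position 3 ('e'): window [1,3] length 3 -- new best
  Position 4 ('c'): window [1,4] length 4 -- new best
  Position 5 ('h'): window [1,5] length 5 -- new best
  Position 6 ('e'): repeat (last at 3), move window start to 4
  Position 6 ('e'): window [4,6] length 3
  Position 7 ('h'): repeat (last at 5), move window start to 6
  Position 7 ('h'): window [6,7] length 2
Longest substring with no repeats: "dgech" with length 5

5


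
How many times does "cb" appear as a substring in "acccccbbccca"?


Searching for "cb" in "acccccbbccca"
Scanning each position:
  Position 0: "ac" => no
  Position 1: "cc" => no
  Position 2: "cc" => no
  Position 3: "cc" => no
  Position 4: "cc" => no
  Position 5: "cb" => MATCH
  Position 6: "bb" => no
  Position 7: "bc" => no
  Position 8: "cc" => no
  Position 9: "cc" => no
  Position 10: "ca" => no
Total occurrences: 1

1


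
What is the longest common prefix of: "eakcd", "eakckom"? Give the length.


Words: eakcd, eakckom
  Position 0: all 'e' => match
  Position 1: all 'a' => match
  Position 2: all 'k' => match
  Position 3: all 'c' => match
  Position 4: ('d', 'k') => mismatch, stop
LCP = "eakc" (length 4)

4


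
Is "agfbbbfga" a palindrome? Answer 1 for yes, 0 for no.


Input: agfbbbfga
Reversed: agfbbbfga
  Compare pos 0 ('a') with pos 8 ('a'): match
  Compare pos 1 ('g') with pos 7 ('g'): match
  Compare pos 2 ('f') with pos 6 ('f'): match
  Compare pos 3 ('b') with pos 5 ('b'): match
Result: palindrome

1


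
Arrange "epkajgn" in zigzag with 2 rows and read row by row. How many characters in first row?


Zigzag "epkajgn" into 2 rows:
Placing characters:
  'e' => row 0
  'p' => row 1
  'k' => row 0
  'a' => row 1
  'j' => row 0
  'g' => row 1
  'n' => row 0
Rows:
  Row 0: "ekjn"
  Row 1: "pag"
First row length: 4

4


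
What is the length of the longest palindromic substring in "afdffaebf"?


Input: "afdffaebf"
Checking substrings for palindromes:
  [1:4] "fdf" (len 3) => palindrome
  [3:5] "ff" (len 2) => palindrome
Longest palindromic substring: "fdf" with length 3

3


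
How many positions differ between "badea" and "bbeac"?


Comparing "badea" and "bbeac" position by position:
  Position 0: 'b' vs 'b' => same
  Position 1: 'a' vs 'b' => DIFFER
  Position 2: 'd' vs 'e' => DIFFER
  Position 3: 'e' vs 'a' => DIFFER
  Position 4: 'a' vs 'c' => DIFFER
Positions that differ: 4

4


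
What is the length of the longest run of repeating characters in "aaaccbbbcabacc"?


Input: "aaaccbbbcabacc"
Scanning for longest run:
  Position 1 ('a'): continues run of 'a', length=2
  Position 2 ('a'): continues run of 'a', length=3
  Position 3 ('c'): new char, reset run to 1
  Position 4 ('c'): continues run of 'c', length=2
  Position 5 ('b'): new char, reset run to 1
  Position 6 ('b'): continues run of 'b', length=2
  Position 7 ('b'): continues run of 'b', length=3
  Position 8 ('c'): new char, reset run to 1
  Position 9 ('a'): new char, reset run to 1
  Position 10 ('b'): new char, reset run to 1
  Position 11 ('a'): new char, reset run to 1
  Position 12 ('c'): new char, reset run to 1
  Position 13 ('c'): continues run of 'c', length=2
Longest run: 'a' with length 3

3


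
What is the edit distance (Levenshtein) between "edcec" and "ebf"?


Computing edit distance: "edcec" -> "ebf"
DP table:
           e    b    f
      0    1    2    3
  e   1    0    1    2
  d   2    1    1    2
  c   3    2    2    2
  e   4    3    3    3
  c   5    4    4    4
Edit distance = dp[5][3] = 4

4


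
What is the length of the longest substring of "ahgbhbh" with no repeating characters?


Input: "ahgbhbh"
Sliding window (track last position of each char):
  Position 0 ('a'): window [0,0] length 1 -- new best
  Position 1 ('h'): window [0,1] length 2 -- new best
  Position 2 ('g'): window [0,2] length 3 -- new best
  Position 3 ('b'): window [0,3] length 4 -- new best
  Position 4 ('h'): repeat (last at 1), move window start to 2
  Position 4 ('h'): window [2,4] length 3
  Position 5 ('b'): repeat (last at 3), move window start to 4
  Position 5 ('b'): window [4,5] length 2
  Position 6 ('h'): repeat (last at 4), move window start to 5
  Position 6 ('h'): window [5,6] length 2
Longest substring with no repeats: "ahgb" with length 4

4


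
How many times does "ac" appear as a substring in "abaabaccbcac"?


Searching for "ac" in "abaabaccbcac"
Scanning each position:
  Position 0: "ab" => no
  Position 1: "ba" => no
  Position 2: "aa" => no
  Position 3: "ab" => no
  Position 4: "ba" => no
  Position 5: "ac" => MATCH
  Position 6: "cc" => no
  Position 7: "cb" => no
  Position 8: "bc" => no
  Position 9: "ca" => no
  Position 10: "ac" => MATCH
Total occurrences: 2

2


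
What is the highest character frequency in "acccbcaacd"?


Input: acccbcaacd
Character counts:
  'a': 3
  'b': 1
  'c': 5
  'd': 1
Maximum frequency: 5

5


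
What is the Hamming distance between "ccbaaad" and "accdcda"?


Comparing "ccbaaad" and "accdcda" position by position:
  Position 0: 'c' vs 'a' => differ
  Position 1: 'c' vs 'c' => same
  Position 2: 'b' vs 'c' => differ
  Position 3: 'a' vs 'd' => differ
  Position 4: 'a' vs 'c' => differ
  Position 5: 'a' vs 'd' => differ
  Position 6: 'd' vs 'a' => differ
Total differences (Hamming distance): 6

6


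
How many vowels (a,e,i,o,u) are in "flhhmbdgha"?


Input: flhhmbdgha
Checking each character:
  'f' at position 0: consonant
  'l' at position 1: consonant
  'h' at position 2: consonant
  'h' at position 3: consonant
  'm' at position 4: consonant
  'b' at position 5: consonant
  'd' at position 6: consonant
  'g' at position 7: consonant
  'h' at position 8: consonant
  'a' at position 9: vowel (running total: 1)
Total vowels: 1

1


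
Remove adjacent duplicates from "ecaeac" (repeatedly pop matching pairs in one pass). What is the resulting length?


Input: ecaeac
Stack-based adjacent duplicate removal:
  Read 'e': push. Stack: e
  Read 'c': push. Stack: ec
  Read 'a': push. Stack: eca
  Read 'e': push. Stack: ecae
  Read 'a': push. Stack: ecaea
  Read 'c': push. Stack: ecaeac
Final stack: "ecaeac" (length 6)

6


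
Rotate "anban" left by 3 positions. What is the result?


Input: "anban", rotate left by 3
First 3 characters: "anb"
Remaining characters: "an"
Concatenate remaining + first: "an" + "anb" = "ananb"

ananb


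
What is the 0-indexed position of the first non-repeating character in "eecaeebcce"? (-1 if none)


Input: eecaeebcce
Character frequencies:
  'a': 1
  'b': 1
  'c': 3
  'e': 5
Scanning left to right for freq == 1:
  Position 0 ('e'): freq=5, skip
  Position 1 ('e'): freq=5, skip
  Position 2 ('c'): freq=3, skip
  Position 3 ('a'): unique! => answer = 3

3


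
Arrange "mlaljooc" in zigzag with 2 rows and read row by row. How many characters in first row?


Zigzag "mlaljooc" into 2 rows:
Placing characters:
  'm' => row 0
  'l' => row 1
  'a' => row 0
  'l' => row 1
  'j' => row 0
  'o' => row 1
  'o' => row 0
  'c' => row 1
Rows:
  Row 0: "majo"
  Row 1: "lloc"
First row length: 4

4


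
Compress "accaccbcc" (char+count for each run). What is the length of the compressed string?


Input: accaccbcc
Runs:
  'a' x 1 => "a1"
  'c' x 2 => "c2"
  'a' x 1 => "a1"
  'c' x 2 => "c2"
  'b' x 1 => "b1"
  'c' x 2 => "c2"
Compressed: "a1c2a1c2b1c2"
Compressed length: 12

12


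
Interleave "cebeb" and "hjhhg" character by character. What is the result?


Interleaving "cebeb" and "hjhhg":
  Position 0: 'c' from first, 'h' from second => "ch"
  Position 1: 'e' from first, 'j' from second => "ej"
  Position 2: 'b' from first, 'h' from second => "bh"
  Position 3: 'e' from first, 'h' from second => "eh"
  Position 4: 'b' from first, 'g' from second => "bg"
Result: chejbhehbg

chejbhehbg


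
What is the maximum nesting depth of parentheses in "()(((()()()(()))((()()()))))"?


Input: "()(((()()()(()))((()()()))))"
Tracking depth:
  Position 0 '(': depth becomes 1
  Position 1 ')': depth becomes 0
  Position 2 '(': depth becomes 1
  Position 3 '(': depth becomes 2
  Position 4 '(': depth becomes 3
  Position 5 '(': depth becomes 4
  Position 6 ')': depth becomes 3
  Position 7 '(': depth becomes 4
  Position 8 ')': depth becomes 3
  Position 9 '(': depth becomes 4
  Position 10 ')': depth becomes 3
  Position 11 '(': depth becomes 4
  Position 12 '(': depth becomes 5
  Position 13 ')': depth becomes 4
  Position 14 ')': depth becomes 3
  Position 15 ')': depth becomes 2
  Position 16 '(': depth becomes 3
  Position 17 '(': depth becomes 4
  Position 18 '(': depth becomes 5
  Position 19 ')': depth becomes 4
  Position 20 '(': depth becomes 5
  Position 21 ')': depth becomes 4
  Position 22 '(': depth becomes 5
  Position 23 ')': depth becomes 4
  Position 24 ')': depth becomes 3
  Position 25 ')': depth becomes 2
  Position 26 ')': depth becomes 1
  Position 27 ')': depth becomes 0
Maximum depth reached: 5

5


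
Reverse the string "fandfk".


Input: fandfk
Reading characters right to left:
  Position 5: 'k'
  Position 4: 'f'
  Position 3: 'd'
  Position 2: 'n'
  Position 1: 'a'
  Position 0: 'f'
Reversed: kfdnaf

kfdnaf


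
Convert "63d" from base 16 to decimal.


Input: "63d" in base 16
Positional expansion:
  Digit '6' (value 6) x 16^2 = 1536
  Digit '3' (value 3) x 16^1 = 48
  Digit 'd' (value 13) x 16^0 = 13
Sum = 1597

1597
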